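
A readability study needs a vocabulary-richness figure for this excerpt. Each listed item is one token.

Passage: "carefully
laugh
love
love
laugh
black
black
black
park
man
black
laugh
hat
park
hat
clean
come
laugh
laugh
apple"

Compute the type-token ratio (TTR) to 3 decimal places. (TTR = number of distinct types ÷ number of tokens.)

0.500

N = 20 tokens, V = 10 types.
TTR = V / N = 10 / 20 = 0.500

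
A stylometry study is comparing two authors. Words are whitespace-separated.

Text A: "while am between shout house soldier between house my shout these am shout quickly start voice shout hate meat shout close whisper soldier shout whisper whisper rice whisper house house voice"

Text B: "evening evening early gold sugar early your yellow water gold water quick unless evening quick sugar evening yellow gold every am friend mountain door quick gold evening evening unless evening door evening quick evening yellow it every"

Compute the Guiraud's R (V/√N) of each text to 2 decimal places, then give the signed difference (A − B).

0.40

A: V=16, N=31, R=2.87
B: V=15, N=37, R=2.47
Difference = 2.87 − 2.47 = 0.40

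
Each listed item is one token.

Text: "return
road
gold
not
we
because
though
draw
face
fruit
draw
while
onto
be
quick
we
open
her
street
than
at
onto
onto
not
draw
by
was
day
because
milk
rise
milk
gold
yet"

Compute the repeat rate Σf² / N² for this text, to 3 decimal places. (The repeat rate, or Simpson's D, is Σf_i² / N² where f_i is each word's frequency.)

Frequencies: draw:3, onto:3, gold:2, not:2, we:2, because:2, milk:2, return:1, road:1, though:1, face:1, fruit:1, while:1, be:1, quick:1, open:1, her:1, street:1, than:1, at:1, … (5 more, each freq 1)
Σf² = 56; N² = 1156
Repeat rate = 56 / 1156 = 0.048

0.048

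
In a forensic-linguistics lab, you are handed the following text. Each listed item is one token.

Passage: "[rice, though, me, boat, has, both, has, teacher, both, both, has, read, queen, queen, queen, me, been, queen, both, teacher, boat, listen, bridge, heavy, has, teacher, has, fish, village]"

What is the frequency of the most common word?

Frequencies: has:5, both:4, queen:4, teacher:3, me:2, boat:2, rice:1, though:1, read:1, been:1, listen:1, bridge:1, heavy:1, fish:1, village:1
Most common: 'has' with frequency 5.

5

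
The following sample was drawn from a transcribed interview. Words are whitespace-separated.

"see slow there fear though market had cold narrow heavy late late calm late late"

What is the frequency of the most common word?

4

Frequencies: late:4, see:1, slow:1, there:1, fear:1, though:1, market:1, had:1, cold:1, narrow:1, heavy:1, calm:1
Most common: 'late' with frequency 4.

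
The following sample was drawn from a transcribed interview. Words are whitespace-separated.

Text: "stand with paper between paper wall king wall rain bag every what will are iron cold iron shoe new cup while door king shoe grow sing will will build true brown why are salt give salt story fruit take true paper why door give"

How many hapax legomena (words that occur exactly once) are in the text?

18

Frequencies: paper:3, will:3, wall:2, king:2, are:2, iron:2, shoe:2, door:2, true:2, why:2, salt:2, give:2, stand:1, with:1, between:1, rain:1, bag:1, every:1, what:1, cold:1, … (10 more, each freq 1)
Hapax (freq=1): bag, between, brown, build, cold, cup, every, fruit, grow, new, rain, sing, stand, story, take, what, while, with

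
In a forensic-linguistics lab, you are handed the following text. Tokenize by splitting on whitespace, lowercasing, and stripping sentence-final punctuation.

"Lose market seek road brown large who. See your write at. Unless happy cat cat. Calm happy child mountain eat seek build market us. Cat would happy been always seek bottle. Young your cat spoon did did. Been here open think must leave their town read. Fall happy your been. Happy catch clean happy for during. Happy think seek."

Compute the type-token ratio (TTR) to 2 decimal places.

0.68

N = 59 tokens, V = 40 types.
TTR = V / N = 40 / 59 = 0.68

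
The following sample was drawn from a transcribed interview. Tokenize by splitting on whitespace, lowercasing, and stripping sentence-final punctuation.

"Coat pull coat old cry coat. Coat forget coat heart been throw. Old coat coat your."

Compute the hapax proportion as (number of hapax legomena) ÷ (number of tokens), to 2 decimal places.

0.44

Frequencies: coat:7, old:2, pull:1, cry:1, forget:1, heart:1, been:1, throw:1, your:1
Hapax count = 7; token count = 16.
Ratio = 7 / 16 = 0.44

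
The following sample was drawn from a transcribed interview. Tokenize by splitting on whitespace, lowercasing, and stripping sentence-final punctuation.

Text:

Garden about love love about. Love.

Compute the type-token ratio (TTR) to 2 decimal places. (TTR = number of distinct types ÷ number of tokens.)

N = 6 tokens, V = 3 types.
TTR = V / N = 3 / 6 = 0.50

0.50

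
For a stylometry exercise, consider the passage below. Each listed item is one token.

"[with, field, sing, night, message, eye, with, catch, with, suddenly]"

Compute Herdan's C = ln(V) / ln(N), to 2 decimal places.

N = 10, V = 8.
ln(V) = 2.079442, ln(N) = 2.302585
C = 2.079442 / 2.302585 = 0.90

0.90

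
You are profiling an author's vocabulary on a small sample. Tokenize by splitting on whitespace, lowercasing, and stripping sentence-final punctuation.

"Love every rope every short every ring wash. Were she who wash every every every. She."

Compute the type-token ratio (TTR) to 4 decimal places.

0.5625

N = 16 tokens, V = 9 types.
TTR = V / N = 9 / 16 = 0.5625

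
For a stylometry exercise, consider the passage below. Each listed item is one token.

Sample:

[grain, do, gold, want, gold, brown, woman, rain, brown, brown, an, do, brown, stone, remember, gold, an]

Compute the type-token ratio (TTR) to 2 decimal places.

0.59

N = 17 tokens, V = 10 types.
TTR = V / N = 10 / 17 = 0.59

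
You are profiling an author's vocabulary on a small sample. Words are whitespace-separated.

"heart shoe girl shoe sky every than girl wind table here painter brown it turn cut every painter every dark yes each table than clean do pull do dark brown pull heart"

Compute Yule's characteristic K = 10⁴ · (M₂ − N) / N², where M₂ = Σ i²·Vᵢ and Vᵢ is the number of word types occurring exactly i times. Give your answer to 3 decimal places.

Frequencies: every:3, heart:2, shoe:2, girl:2, than:2, table:2, painter:2, brown:2, dark:2, do:2, pull:2, sky:1, wind:1, here:1, it:1, turn:1, cut:1, yes:1, each:1, clean:1
N = 32. Frequency spectrum: V_1=9, V_2=10, V_3=1
M₂ = 1²·9 + 2²·10 + 3²·1 = 58
K = 10000 × (58 − 32) / 32² = 253.906

253.906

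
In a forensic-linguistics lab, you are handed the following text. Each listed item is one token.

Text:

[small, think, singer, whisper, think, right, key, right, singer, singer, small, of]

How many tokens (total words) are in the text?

12

Tokens: small, think, singer, whisper, think, right, key, right, singer, singer, small, of
N = 12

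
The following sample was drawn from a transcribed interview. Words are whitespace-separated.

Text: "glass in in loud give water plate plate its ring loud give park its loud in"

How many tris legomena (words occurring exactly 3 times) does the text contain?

2

Frequencies: in:3, loud:3, give:2, plate:2, its:2, glass:1, water:1, ring:1, park:1
Words with frequency 3: in, loud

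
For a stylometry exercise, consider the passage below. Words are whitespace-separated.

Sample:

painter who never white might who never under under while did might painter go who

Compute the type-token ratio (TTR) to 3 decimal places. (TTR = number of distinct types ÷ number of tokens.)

N = 15 tokens, V = 9 types.
TTR = V / N = 9 / 15 = 0.600

0.600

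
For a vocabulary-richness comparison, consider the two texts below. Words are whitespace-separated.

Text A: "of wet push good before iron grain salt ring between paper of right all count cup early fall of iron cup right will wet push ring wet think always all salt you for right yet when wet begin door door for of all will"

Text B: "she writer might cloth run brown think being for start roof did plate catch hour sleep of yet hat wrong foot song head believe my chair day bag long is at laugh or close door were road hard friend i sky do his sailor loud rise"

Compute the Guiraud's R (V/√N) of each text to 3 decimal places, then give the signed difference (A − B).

A: V=26, N=44, R=3.920
B: V=46, N=46, R=6.782
Difference = 3.920 − 6.782 = -2.862

-2.862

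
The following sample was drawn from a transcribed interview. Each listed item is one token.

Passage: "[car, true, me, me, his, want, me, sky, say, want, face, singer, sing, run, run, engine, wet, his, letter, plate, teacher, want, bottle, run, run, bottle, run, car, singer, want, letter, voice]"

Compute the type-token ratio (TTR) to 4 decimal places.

N = 32 tokens, V = 18 types.
TTR = V / N = 18 / 32 = 0.5625

0.5625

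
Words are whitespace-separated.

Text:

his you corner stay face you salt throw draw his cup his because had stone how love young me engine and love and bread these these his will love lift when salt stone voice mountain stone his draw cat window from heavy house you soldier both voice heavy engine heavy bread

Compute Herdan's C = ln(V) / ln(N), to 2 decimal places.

N = 51, V = 32.
ln(V) = 3.465736, ln(N) = 3.931826
C = 3.465736 / 3.931826 = 0.88

0.88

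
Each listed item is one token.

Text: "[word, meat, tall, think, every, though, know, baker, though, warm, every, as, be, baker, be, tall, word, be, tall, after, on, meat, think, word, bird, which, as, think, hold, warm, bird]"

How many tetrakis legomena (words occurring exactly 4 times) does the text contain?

Frequencies: word:3, tall:3, think:3, be:3, meat:2, every:2, though:2, baker:2, warm:2, as:2, bird:2, know:1, after:1, on:1, which:1, hold:1
Words with frequency 4: (none)

0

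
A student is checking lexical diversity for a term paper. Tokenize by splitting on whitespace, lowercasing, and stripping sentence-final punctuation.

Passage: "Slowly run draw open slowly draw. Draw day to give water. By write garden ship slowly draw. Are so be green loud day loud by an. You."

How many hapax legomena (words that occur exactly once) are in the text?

14

Frequencies: draw:4, slowly:3, day:2, by:2, loud:2, run:1, open:1, to:1, give:1, water:1, write:1, garden:1, ship:1, are:1, so:1, be:1, green:1, an:1, you:1
Hapax (freq=1): an, are, be, garden, give, green, open, run, ship, so, to, water, write, you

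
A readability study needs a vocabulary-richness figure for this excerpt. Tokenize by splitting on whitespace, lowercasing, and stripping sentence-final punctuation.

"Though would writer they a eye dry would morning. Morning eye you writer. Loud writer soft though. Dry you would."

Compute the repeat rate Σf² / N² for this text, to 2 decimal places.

0.11

Frequencies: would:3, writer:3, though:2, eye:2, dry:2, morning:2, you:2, they:1, a:1, loud:1, soft:1
Σf² = 42; N² = 400
Repeat rate = 42 / 400 = 0.11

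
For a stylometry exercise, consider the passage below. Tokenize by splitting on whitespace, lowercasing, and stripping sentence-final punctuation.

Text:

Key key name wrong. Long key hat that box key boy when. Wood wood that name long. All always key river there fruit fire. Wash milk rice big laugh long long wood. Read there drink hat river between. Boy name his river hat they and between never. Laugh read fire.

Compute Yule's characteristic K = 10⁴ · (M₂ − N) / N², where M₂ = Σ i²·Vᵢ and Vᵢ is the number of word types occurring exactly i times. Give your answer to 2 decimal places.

Frequencies: key:5, long:4, name:3, hat:3, wood:3, river:3, that:2, boy:2, there:2, fire:2, laugh:2, read:2, between:2, wrong:1, box:1, when:1, all:1, always:1, fruit:1, wash:1, … (8 more, each freq 1)
N = 50. Frequency spectrum: V_1=15, V_2=7, V_3=4, V_4=1, V_5=1
M₂ = 1²·15 + 2²·7 + 3²·4 + 4²·1 + 5²·1 = 120
K = 10000 × (120 − 50) / 50² = 280.00

280.00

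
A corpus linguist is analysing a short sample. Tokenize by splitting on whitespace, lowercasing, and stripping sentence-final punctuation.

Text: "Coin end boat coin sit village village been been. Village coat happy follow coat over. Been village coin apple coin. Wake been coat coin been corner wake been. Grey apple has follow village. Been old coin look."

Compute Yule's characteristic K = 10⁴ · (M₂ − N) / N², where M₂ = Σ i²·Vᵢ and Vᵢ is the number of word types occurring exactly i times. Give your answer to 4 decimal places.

759.6786

Frequencies: been:7, coin:6, village:5, coat:3, follow:2, apple:2, wake:2, end:1, boat:1, sit:1, happy:1, over:1, corner:1, grey:1, has:1, old:1, look:1
N = 37. Frequency spectrum: V_1=10, V_2=3, V_3=1, V_5=1, V_6=1, V_7=1
M₂ = 1²·10 + 2²·3 + 3²·1 + 5²·1 + 6²·1 + 7²·1 = 141
K = 10000 × (141 − 37) / 37² = 759.6786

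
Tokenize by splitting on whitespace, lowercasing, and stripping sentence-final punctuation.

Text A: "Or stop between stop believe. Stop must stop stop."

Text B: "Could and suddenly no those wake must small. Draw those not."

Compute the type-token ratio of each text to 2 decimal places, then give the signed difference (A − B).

-0.35

TTR(A) = 5/9 = 0.56
TTR(B) = 10/11 = 0.91
Difference = 0.56 − 0.91 = -0.35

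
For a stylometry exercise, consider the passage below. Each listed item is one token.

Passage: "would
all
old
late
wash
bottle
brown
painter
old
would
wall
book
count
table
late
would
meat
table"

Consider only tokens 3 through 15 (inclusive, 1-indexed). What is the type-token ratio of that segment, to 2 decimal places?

0.85

Segment tokens 3–15: old, late, wash, bottle, brown, painter, old, would, wall, book, count, table, late
Segment N = 13, segment V = 11.
TTR = 11 / 13 = 0.85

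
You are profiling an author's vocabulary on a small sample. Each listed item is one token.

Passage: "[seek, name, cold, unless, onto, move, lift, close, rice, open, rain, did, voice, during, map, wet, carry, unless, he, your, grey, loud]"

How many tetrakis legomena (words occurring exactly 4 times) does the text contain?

0

Frequencies: unless:2, seek:1, name:1, cold:1, onto:1, move:1, lift:1, close:1, rice:1, open:1, rain:1, did:1, voice:1, during:1, map:1, wet:1, carry:1, he:1, your:1, grey:1, … (1 more, each freq 1)
Words with frequency 4: (none)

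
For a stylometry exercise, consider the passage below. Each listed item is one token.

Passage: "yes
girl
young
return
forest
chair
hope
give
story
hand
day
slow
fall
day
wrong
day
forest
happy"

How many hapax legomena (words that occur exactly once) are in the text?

13

Frequencies: day:3, forest:2, yes:1, girl:1, young:1, return:1, chair:1, hope:1, give:1, story:1, hand:1, slow:1, fall:1, wrong:1, happy:1
Hapax (freq=1): chair, fall, girl, give, hand, happy, hope, return, slow, story, wrong, yes, young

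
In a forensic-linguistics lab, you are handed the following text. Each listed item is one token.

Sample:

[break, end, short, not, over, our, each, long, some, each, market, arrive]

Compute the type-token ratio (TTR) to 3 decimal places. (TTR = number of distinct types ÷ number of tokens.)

N = 12 tokens, V = 11 types.
TTR = V / N = 11 / 12 = 0.917

0.917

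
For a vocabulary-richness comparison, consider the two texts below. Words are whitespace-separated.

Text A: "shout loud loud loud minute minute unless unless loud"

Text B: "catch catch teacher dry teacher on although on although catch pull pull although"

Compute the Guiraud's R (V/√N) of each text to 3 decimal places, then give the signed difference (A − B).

A: V=4, N=9, R=1.333
B: V=6, N=13, R=1.664
Difference = 1.333 − 1.664 = -0.331

-0.331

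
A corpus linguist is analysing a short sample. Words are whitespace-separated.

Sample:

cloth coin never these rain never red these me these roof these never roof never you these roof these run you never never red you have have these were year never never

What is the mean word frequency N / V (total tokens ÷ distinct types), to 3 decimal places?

N = 32 tokens, V = 13 types.
Mean frequency = N / V = 32 / 13 = 2.462

2.462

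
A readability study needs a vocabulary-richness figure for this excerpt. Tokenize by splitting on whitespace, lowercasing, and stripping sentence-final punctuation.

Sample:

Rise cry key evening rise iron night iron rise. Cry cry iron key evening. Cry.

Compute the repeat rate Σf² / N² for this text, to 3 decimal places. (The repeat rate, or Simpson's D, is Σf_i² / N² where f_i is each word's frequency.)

0.191

Frequencies: cry:4, rise:3, iron:3, key:2, evening:2, night:1
Σf² = 43; N² = 225
Repeat rate = 43 / 225 = 0.191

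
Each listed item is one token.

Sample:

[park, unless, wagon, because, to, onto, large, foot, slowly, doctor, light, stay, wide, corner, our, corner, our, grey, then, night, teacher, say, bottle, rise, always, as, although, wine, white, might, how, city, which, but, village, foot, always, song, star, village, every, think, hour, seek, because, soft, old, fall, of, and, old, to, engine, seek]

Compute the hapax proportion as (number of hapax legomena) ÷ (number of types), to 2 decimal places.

Frequencies: because:2, to:2, foot:2, corner:2, our:2, always:2, village:2, seek:2, old:2, park:1, unless:1, wagon:1, onto:1, large:1, slowly:1, doctor:1, light:1, stay:1, wide:1, grey:1, … (25 more, each freq 1)
Hapax count = 36; type count = 45.
Ratio = 36 / 45 = 0.80

0.80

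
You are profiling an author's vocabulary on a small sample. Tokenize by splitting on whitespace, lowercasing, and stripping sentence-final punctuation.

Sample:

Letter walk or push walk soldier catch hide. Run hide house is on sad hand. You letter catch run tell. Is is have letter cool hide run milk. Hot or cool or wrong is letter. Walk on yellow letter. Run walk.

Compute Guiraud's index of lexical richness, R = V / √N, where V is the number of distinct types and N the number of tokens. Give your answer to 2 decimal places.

3.28

N = 41, V = 21.
√N = 6.403124
R = 21 / 6.403124 = 3.28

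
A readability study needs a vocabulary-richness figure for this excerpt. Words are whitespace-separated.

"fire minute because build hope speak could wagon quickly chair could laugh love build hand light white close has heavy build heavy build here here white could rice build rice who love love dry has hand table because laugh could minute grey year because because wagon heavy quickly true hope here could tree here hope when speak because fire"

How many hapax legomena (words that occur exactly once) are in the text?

11

Frequencies: because:5, build:5, could:5, here:4, hope:3, love:3, heavy:3, fire:2, minute:2, speak:2, wagon:2, quickly:2, laugh:2, hand:2, white:2, has:2, rice:2, chair:1, light:1, close:1, … (8 more, each freq 1)
Hapax (freq=1): chair, close, dry, grey, light, table, tree, true, when, who, year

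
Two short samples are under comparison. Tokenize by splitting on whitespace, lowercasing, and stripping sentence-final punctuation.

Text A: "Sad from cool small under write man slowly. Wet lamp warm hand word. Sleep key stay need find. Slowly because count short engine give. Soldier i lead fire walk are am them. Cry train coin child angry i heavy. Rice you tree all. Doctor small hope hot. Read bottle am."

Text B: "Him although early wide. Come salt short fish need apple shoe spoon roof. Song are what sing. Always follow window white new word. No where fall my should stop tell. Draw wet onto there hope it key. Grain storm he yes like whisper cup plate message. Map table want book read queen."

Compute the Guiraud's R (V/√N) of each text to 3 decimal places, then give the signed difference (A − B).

A: V=46, N=50, R=6.505
B: V=52, N=52, R=7.211
Difference = 6.505 − 7.211 = -0.706

-0.706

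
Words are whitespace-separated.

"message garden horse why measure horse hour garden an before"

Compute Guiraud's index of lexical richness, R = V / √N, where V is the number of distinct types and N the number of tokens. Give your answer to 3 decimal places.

N = 10, V = 8.
√N = 3.162278
R = 8 / 3.162278 = 2.530

2.530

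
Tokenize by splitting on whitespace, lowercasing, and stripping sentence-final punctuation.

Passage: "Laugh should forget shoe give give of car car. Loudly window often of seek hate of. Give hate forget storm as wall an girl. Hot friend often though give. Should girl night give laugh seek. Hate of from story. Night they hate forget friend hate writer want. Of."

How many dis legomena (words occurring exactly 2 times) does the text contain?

8

Frequencies: give:5, of:5, hate:5, forget:3, laugh:2, should:2, car:2, often:2, seek:2, girl:2, friend:2, night:2, shoe:1, loudly:1, window:1, storm:1, as:1, wall:1, an:1, hot:1, … (6 more, each freq 1)
Words with frequency 2: car, friend, girl, laugh, night, often, seek, should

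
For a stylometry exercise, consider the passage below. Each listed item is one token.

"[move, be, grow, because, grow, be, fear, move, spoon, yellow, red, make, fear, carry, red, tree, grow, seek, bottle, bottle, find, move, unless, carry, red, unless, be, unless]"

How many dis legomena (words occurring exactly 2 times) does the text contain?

Frequencies: move:3, be:3, grow:3, red:3, unless:3, fear:2, carry:2, bottle:2, because:1, spoon:1, yellow:1, make:1, tree:1, seek:1, find:1
Words with frequency 2: bottle, carry, fear

3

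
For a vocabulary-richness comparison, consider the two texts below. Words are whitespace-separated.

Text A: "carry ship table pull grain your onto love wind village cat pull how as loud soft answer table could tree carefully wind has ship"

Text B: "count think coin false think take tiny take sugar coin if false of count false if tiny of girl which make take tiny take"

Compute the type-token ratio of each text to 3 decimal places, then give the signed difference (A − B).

TTR(A) = 20/24 = 0.833
TTR(B) = 12/24 = 0.500
Difference = 0.833 − 0.500 = 0.333

0.333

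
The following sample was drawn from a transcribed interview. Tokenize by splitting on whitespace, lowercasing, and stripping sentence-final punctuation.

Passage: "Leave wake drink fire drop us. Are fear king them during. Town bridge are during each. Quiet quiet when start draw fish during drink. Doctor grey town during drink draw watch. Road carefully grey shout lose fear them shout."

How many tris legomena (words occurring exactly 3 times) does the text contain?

1

Frequencies: during:4, drink:3, are:2, fear:2, them:2, town:2, quiet:2, draw:2, grey:2, shout:2, leave:1, wake:1, fire:1, drop:1, us:1, king:1, bridge:1, each:1, when:1, start:1, … (6 more, each freq 1)
Words with frequency 3: drink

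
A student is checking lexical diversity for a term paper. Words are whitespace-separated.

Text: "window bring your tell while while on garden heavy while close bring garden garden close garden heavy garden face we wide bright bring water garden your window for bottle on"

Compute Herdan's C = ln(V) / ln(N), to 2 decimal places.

0.82

N = 30, V = 16.
ln(V) = 2.772589, ln(N) = 3.401197
C = 2.772589 / 3.401197 = 0.82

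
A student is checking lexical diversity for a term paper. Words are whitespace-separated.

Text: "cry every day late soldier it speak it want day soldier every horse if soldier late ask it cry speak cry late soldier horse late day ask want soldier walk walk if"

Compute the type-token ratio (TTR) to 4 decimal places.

0.3750

N = 32 tokens, V = 12 types.
TTR = V / N = 12 / 32 = 0.3750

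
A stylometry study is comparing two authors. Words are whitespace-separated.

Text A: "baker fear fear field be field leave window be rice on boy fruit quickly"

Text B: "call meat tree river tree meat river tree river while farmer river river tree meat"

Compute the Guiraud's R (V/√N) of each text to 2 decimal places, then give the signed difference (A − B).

A: V=11, N=14, R=2.94
B: V=6, N=15, R=1.55
Difference = 2.94 − 1.55 = 1.39

1.39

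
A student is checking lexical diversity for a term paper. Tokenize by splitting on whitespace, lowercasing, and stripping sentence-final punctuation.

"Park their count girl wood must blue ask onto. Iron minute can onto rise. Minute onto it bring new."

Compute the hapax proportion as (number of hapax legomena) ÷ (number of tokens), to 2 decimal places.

0.74

Frequencies: onto:3, minute:2, park:1, their:1, count:1, girl:1, wood:1, must:1, blue:1, ask:1, iron:1, can:1, rise:1, it:1, bring:1, new:1
Hapax count = 14; token count = 19.
Ratio = 14 / 19 = 0.74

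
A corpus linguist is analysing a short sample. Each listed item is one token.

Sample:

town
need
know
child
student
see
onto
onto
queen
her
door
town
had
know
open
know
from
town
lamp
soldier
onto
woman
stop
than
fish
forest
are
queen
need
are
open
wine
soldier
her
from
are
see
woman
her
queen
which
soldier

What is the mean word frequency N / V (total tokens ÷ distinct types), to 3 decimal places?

1.826

N = 42 tokens, V = 23 types.
Mean frequency = N / V = 42 / 23 = 1.826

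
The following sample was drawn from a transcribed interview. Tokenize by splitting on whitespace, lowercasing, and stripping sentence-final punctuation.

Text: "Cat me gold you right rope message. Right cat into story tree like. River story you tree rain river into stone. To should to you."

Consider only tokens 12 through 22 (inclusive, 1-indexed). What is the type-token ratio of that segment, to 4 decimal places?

Segment tokens 12–22: tree, like, river, story, you, tree, rain, river, into, stone, to
Segment N = 11, segment V = 9.
TTR = 9 / 11 = 0.8182

0.8182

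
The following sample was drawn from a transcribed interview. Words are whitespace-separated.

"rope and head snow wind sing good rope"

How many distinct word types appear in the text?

7

Distinct types: {and, good, head, rope, sing, snow, wind}
V = 7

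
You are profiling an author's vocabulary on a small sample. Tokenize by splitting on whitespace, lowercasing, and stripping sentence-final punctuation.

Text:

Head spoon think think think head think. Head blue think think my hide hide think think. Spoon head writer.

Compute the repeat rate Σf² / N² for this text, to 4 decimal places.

Frequencies: think:8, head:4, spoon:2, hide:2, blue:1, my:1, writer:1
Σf² = 91; N² = 361
Repeat rate = 91 / 361 = 0.2521

0.2521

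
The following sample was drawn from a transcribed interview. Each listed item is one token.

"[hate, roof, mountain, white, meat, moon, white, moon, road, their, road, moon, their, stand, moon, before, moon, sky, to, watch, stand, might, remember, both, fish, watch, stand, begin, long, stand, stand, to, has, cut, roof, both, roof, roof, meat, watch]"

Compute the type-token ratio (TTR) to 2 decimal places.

N = 40 tokens, V = 21 types.
TTR = V / N = 21 / 40 = 0.53

0.53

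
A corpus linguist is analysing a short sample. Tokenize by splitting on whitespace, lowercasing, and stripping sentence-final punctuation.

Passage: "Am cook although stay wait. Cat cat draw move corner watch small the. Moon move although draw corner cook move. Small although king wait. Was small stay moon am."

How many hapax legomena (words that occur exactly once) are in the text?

Frequencies: although:3, move:3, small:3, am:2, cook:2, stay:2, wait:2, cat:2, draw:2, corner:2, moon:2, watch:1, the:1, king:1, was:1
Hapax (freq=1): king, the, was, watch

4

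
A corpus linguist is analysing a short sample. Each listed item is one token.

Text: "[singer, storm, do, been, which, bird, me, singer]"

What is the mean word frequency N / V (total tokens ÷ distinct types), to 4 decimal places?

N = 8 tokens, V = 7 types.
Mean frequency = N / V = 8 / 7 = 1.1429

1.1429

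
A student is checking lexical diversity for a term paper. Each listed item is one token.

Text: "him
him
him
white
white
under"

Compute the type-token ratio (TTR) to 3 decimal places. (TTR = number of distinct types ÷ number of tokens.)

0.500

N = 6 tokens, V = 3 types.
TTR = V / N = 3 / 6 = 0.500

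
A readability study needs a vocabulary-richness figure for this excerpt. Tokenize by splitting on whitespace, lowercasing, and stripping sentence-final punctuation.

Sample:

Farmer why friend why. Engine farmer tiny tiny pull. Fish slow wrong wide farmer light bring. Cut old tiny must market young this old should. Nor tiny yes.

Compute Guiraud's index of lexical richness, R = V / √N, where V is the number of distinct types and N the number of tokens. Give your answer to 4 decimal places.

N = 28, V = 21.
√N = 5.291503
R = 21 / 5.291503 = 3.9686

3.9686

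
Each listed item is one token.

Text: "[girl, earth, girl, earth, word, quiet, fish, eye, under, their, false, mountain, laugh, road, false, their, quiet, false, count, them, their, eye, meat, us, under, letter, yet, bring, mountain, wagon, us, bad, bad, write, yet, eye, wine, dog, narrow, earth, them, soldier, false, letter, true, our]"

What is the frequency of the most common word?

4

Frequencies: false:4, earth:3, eye:3, their:3, girl:2, quiet:2, under:2, mountain:2, them:2, us:2, letter:2, yet:2, bad:2, word:1, fish:1, laugh:1, road:1, count:1, meat:1, bring:1, … (8 more, each freq 1)
Most common: 'false' with frequency 4.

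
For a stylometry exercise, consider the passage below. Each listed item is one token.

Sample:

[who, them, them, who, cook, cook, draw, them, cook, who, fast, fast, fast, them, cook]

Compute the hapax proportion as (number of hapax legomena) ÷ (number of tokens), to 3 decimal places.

0.067

Frequencies: them:4, cook:4, who:3, fast:3, draw:1
Hapax count = 1; token count = 15.
Ratio = 1 / 15 = 0.067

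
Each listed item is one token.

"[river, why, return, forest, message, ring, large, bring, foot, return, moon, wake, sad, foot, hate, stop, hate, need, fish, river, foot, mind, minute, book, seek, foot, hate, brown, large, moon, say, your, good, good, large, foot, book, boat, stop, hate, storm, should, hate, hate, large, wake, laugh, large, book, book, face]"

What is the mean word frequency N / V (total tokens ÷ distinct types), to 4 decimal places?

N = 51 tokens, V = 29 types.
Mean frequency = N / V = 51 / 29 = 1.7586

1.7586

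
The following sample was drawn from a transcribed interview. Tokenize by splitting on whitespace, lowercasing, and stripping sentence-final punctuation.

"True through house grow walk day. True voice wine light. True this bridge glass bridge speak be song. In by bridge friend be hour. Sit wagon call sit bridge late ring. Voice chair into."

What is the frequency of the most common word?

4

Frequencies: bridge:4, true:3, voice:2, be:2, sit:2, through:1, house:1, grow:1, walk:1, day:1, wine:1, light:1, this:1, glass:1, speak:1, song:1, in:1, by:1, friend:1, hour:1, … (6 more, each freq 1)
Most common: 'bridge' with frequency 4.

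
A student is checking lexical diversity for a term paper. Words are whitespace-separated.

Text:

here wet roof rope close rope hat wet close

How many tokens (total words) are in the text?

9

Tokens: here, wet, roof, rope, close, rope, hat, wet, close
N = 9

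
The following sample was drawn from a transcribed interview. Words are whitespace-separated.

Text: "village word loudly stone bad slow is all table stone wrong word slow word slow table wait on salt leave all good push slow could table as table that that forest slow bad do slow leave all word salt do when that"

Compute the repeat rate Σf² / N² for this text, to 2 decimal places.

Frequencies: slow:6, word:4, table:4, all:3, that:3, stone:2, bad:2, salt:2, leave:2, do:2, village:1, loudly:1, is:1, wrong:1, wait:1, on:1, good:1, push:1, could:1, as:1, … (2 more, each freq 1)
Σf² = 118; N² = 1764
Repeat rate = 118 / 1764 = 0.07

0.07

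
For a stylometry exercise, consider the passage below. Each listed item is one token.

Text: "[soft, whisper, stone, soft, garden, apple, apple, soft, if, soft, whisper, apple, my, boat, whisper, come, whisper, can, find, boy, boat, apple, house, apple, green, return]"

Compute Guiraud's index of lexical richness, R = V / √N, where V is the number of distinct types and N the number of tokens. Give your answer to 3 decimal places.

N = 26, V = 15.
√N = 5.099020
R = 15 / 5.099020 = 2.942

2.942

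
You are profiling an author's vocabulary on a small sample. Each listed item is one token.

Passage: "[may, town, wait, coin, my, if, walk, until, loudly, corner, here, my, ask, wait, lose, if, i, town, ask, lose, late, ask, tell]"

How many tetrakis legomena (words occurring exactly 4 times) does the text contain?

Frequencies: ask:3, town:2, wait:2, my:2, if:2, lose:2, may:1, coin:1, walk:1, until:1, loudly:1, corner:1, here:1, i:1, late:1, tell:1
Words with frequency 4: (none)

0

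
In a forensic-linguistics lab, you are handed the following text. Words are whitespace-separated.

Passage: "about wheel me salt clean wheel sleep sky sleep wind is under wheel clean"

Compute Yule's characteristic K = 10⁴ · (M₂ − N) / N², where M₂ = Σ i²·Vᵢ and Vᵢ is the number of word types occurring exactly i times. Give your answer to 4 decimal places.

510.2041

Frequencies: wheel:3, clean:2, sleep:2, about:1, me:1, salt:1, sky:1, wind:1, is:1, under:1
N = 14. Frequency spectrum: V_1=7, V_2=2, V_3=1
M₂ = 1²·7 + 2²·2 + 3²·1 = 24
K = 10000 × (24 − 14) / 14² = 510.2041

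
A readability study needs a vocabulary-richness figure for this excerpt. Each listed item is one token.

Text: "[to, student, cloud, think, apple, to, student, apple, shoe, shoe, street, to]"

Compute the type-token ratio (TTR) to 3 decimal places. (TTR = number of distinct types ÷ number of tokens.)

N = 12 tokens, V = 7 types.
TTR = V / N = 7 / 12 = 0.583

0.583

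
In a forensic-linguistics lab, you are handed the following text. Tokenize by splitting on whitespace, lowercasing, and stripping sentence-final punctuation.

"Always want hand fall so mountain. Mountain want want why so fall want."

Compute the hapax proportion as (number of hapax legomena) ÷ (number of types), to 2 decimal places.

0.43

Frequencies: want:4, fall:2, so:2, mountain:2, always:1, hand:1, why:1
Hapax count = 3; type count = 7.
Ratio = 3 / 7 = 0.43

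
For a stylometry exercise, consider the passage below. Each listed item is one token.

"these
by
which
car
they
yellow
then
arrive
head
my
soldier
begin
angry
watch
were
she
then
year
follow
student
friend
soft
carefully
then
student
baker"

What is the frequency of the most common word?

Frequencies: then:3, student:2, these:1, by:1, which:1, car:1, they:1, yellow:1, arrive:1, head:1, my:1, soldier:1, begin:1, angry:1, watch:1, were:1, she:1, year:1, follow:1, friend:1, … (3 more, each freq 1)
Most common: 'then' with frequency 3.

3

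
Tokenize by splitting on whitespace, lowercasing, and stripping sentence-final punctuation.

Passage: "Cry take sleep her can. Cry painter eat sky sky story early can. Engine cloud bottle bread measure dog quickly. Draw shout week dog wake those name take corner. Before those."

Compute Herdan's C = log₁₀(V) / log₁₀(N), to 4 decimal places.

N = 31, V = 25.
log₁₀(V) = 1.397940, log₁₀(N) = 1.491362
C = 1.397940 / 1.491362 = 0.9374

0.9374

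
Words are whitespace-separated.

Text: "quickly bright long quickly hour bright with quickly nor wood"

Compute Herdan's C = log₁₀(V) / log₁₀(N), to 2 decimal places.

0.85

N = 10, V = 7.
log₁₀(V) = 0.845098, log₁₀(N) = 1.000000
C = 0.845098 / 1.000000 = 0.85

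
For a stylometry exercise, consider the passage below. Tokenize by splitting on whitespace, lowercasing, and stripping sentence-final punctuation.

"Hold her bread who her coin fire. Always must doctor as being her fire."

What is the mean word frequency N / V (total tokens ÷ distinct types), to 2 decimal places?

N = 14 tokens, V = 11 types.
Mean frequency = N / V = 14 / 11 = 1.27

1.27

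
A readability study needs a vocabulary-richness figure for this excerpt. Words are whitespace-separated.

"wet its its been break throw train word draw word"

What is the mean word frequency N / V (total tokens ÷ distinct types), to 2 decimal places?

1.25

N = 10 tokens, V = 8 types.
Mean frequency = N / V = 10 / 8 = 1.25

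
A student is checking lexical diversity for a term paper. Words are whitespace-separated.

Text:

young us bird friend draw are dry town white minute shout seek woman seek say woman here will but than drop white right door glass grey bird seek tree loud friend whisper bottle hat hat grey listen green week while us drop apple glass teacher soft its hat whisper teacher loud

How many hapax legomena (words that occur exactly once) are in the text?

Frequencies: seek:3, hat:3, us:2, bird:2, friend:2, white:2, woman:2, drop:2, glass:2, grey:2, loud:2, whisper:2, teacher:2, young:1, draw:1, are:1, dry:1, town:1, minute:1, shout:1, … (16 more, each freq 1)
Hapax (freq=1): apple, are, bottle, but, door, draw, dry, green, here, its, listen, minute, right, say, shout, soft, than, town, tree, week, while, will, young

23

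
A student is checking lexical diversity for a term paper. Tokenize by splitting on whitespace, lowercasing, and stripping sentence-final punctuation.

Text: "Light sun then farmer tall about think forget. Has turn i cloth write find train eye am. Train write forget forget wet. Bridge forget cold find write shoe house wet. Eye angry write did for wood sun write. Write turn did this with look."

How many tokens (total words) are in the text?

Tokens: light, sun, then, farmer, tall, about, think, forget, has, turn, i, cloth, write, find, train, eye, am, train, write, forget, forget, wet, bridge, forget, cold, find, write, shoe, house, wet, eye, angry, write, did, for, wood, sun, write, write, turn, did, this, with, look
N = 44

44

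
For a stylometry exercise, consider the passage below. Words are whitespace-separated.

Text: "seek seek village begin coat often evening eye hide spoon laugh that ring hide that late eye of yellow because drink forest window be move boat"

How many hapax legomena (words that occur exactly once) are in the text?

Frequencies: seek:2, eye:2, hide:2, that:2, village:1, begin:1, coat:1, often:1, evening:1, spoon:1, laugh:1, ring:1, late:1, of:1, yellow:1, because:1, drink:1, forest:1, window:1, be:1, … (2 more, each freq 1)
Hapax (freq=1): be, because, begin, boat, coat, drink, evening, forest, late, laugh, move, of, often, ring, spoon, village, window, yellow

18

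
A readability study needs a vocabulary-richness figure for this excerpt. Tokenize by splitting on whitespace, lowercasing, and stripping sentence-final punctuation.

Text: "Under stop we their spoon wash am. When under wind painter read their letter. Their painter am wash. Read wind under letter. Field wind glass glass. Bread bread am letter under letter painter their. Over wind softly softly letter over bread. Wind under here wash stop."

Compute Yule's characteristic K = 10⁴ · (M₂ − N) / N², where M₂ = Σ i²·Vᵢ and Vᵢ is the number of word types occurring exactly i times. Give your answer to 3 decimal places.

Frequencies: under:5, wind:5, letter:5, their:4, wash:3, am:3, painter:3, bread:3, stop:2, read:2, glass:2, over:2, softly:2, we:1, spoon:1, when:1, field:1, here:1
N = 46. Frequency spectrum: V_1=5, V_2=5, V_3=4, V_4=1, V_5=3
M₂ = 1²·5 + 2²·5 + 3²·4 + 4²·1 + 5²·3 = 152
K = 10000 × (152 − 46) / 46² = 500.945

500.945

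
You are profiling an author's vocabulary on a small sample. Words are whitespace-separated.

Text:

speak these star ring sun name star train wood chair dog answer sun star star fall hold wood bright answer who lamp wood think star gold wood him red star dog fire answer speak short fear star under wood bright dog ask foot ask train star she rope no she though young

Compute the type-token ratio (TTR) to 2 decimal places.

N = 52 tokens, V = 31 types.
TTR = V / N = 31 / 52 = 0.60

0.60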